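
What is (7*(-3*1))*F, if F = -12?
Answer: 252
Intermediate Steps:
(7*(-3*1))*F = (7*(-3*1))*(-12) = (7*(-3))*(-12) = -21*(-12) = 252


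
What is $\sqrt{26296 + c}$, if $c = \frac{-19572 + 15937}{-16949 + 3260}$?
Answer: $\frac{\sqrt{359969579}}{117} \approx 162.16$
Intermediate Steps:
$c = \frac{3635}{13689}$ ($c = - \frac{3635}{-13689} = \left(-3635\right) \left(- \frac{1}{13689}\right) = \frac{3635}{13689} \approx 0.26554$)
$\sqrt{26296 + c} = \sqrt{26296 + \frac{3635}{13689}} = \sqrt{\frac{359969579}{13689}} = \frac{\sqrt{359969579}}{117}$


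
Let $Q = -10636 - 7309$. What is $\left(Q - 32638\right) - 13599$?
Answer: $-64182$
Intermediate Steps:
$Q = -17945$ ($Q = -10636 - 7309 = -17945$)
$\left(Q - 32638\right) - 13599 = \left(-17945 - 32638\right) - 13599 = -50583 - 13599 = -64182$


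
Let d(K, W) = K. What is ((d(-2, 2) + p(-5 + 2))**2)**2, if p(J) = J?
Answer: 625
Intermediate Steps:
((d(-2, 2) + p(-5 + 2))**2)**2 = ((-2 + (-5 + 2))**2)**2 = ((-2 - 3)**2)**2 = ((-5)**2)**2 = 25**2 = 625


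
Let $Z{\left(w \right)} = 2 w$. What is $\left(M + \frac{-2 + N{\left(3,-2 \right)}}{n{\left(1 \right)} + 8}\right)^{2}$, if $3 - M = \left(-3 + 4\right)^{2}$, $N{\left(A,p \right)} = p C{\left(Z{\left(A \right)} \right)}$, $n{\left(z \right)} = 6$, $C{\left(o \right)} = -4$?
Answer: $\frac{289}{49} \approx 5.898$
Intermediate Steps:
$N{\left(A,p \right)} = - 4 p$ ($N{\left(A,p \right)} = p \left(-4\right) = - 4 p$)
$M = 2$ ($M = 3 - \left(-3 + 4\right)^{2} = 3 - 1^{2} = 3 - 1 = 2$)
$\left(M + \frac{-2 + N{\left(3,-2 \right)}}{n{\left(1 \right)} + 8}\right)^{2} = \left(2 + \frac{-2 - -8}{6 + 8}\right)^{2} = \left(2 + \frac{-2 + 8}{14}\right)^{2} = \left(2 + 6 \cdot \frac{1}{14}\right)^{2} = \left(2 + \frac{3}{7}\right)^{2} = \left(\frac{17}{7}\right)^{2} = \frac{289}{49}$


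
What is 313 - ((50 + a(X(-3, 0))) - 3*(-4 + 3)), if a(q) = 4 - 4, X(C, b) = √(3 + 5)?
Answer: 260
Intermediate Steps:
X(C, b) = 2*√2 (X(C, b) = √8 = 2*√2)
a(q) = 0
313 - ((50 + a(X(-3, 0))) - 3*(-4 + 3)) = 313 - ((50 + 0) - 3*(-4 + 3)) = 313 - (50 - 3*(-1)) = 313 - (50 + 3) = 313 - 1*53 = 313 - 53 = 260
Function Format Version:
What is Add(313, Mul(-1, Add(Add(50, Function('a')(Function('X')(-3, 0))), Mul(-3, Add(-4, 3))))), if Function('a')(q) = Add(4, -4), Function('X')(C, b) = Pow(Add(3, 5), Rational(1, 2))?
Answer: 260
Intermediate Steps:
Function('X')(C, b) = Mul(2, Pow(2, Rational(1, 2))) (Function('X')(C, b) = Pow(8, Rational(1, 2)) = Mul(2, Pow(2, Rational(1, 2))))
Function('a')(q) = 0
Add(313, Mul(-1, Add(Add(50, Function('a')(Function('X')(-3, 0))), Mul(-3, Add(-4, 3))))) = Add(313, Mul(-1, Add(Add(50, 0), Mul(-3, Add(-4, 3))))) = Add(313, Mul(-1, Add(50, Mul(-3, -1)))) = Add(313, Mul(-1, Add(50, 3))) = Add(313, Mul(-1, 53)) = Add(313, -53) = 260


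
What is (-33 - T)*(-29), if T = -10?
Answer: 667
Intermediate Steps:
(-33 - T)*(-29) = (-33 - 1*(-10))*(-29) = (-33 + 10)*(-29) = -23*(-29) = 667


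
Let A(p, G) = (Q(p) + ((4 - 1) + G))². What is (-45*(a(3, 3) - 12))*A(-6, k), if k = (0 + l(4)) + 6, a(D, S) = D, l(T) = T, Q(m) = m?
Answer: 19845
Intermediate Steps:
k = 10 (k = (0 + 4) + 6 = 4 + 6 = 10)
A(p, G) = (3 + G + p)² (A(p, G) = (p + ((4 - 1) + G))² = (p + (3 + G))² = (3 + G + p)²)
(-45*(a(3, 3) - 12))*A(-6, k) = (-45*(3 - 12))*(3 + 10 - 6)² = -45*(-9)*7² = 405*49 = 19845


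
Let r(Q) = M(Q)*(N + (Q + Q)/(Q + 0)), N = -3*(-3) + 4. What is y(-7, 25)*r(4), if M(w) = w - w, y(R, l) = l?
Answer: 0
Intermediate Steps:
N = 13 (N = 9 + 4 = 13)
M(w) = 0
r(Q) = 0 (r(Q) = 0*(13 + (Q + Q)/(Q + 0)) = 0*(13 + (2*Q)/Q) = 0*(13 + 2) = 0*15 = 0)
y(-7, 25)*r(4) = 25*0 = 0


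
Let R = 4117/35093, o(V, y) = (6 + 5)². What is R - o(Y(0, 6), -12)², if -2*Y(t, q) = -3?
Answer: -513792496/35093 ≈ -14641.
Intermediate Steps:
Y(t, q) = 3/2 (Y(t, q) = -½*(-3) = 3/2)
o(V, y) = 121 (o(V, y) = 11² = 121)
R = 4117/35093 (R = 4117*(1/35093) = 4117/35093 ≈ 0.11732)
R - o(Y(0, 6), -12)² = 4117/35093 - 1*121² = 4117/35093 - 1*14641 = 4117/35093 - 14641 = -513792496/35093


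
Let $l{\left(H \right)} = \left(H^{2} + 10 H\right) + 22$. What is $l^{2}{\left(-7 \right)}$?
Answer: $1$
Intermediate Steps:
$l{\left(H \right)} = 22 + H^{2} + 10 H$
$l^{2}{\left(-7 \right)} = \left(22 + \left(-7\right)^{2} + 10 \left(-7\right)\right)^{2} = \left(22 + 49 - 70\right)^{2} = 1^{2} = 1$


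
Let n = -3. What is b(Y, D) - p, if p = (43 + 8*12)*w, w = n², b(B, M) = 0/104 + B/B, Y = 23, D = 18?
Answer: -1250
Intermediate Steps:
b(B, M) = 1 (b(B, M) = 0*(1/104) + 1 = 0 + 1 = 1)
w = 9 (w = (-3)² = 9)
p = 1251 (p = (43 + 8*12)*9 = (43 + 96)*9 = 139*9 = 1251)
b(Y, D) - p = 1 - 1*1251 = 1 - 1251 = -1250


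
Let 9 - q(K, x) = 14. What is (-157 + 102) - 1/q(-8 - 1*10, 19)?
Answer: -274/5 ≈ -54.800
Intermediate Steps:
q(K, x) = -5 (q(K, x) = 9 - 1*14 = 9 - 14 = -5)
(-157 + 102) - 1/q(-8 - 1*10, 19) = (-157 + 102) - 1/(-5) = -55 - 1*(-⅕) = -55 + ⅕ = -274/5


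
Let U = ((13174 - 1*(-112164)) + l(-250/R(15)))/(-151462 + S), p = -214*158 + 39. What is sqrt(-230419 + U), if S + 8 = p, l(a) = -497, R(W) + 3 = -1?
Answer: I*sqrt(7906843979222894)/185243 ≈ 480.02*I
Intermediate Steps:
R(W) = -4 (R(W) = -3 - 1 = -4)
p = -33773 (p = -33812 + 39 = -33773)
S = -33781 (S = -8 - 33773 = -33781)
U = -124841/185243 (U = ((13174 - 1*(-112164)) - 497)/(-151462 - 33781) = ((13174 + 112164) - 497)/(-185243) = (125338 - 497)*(-1/185243) = 124841*(-1/185243) = -124841/185243 ≈ -0.67393)
sqrt(-230419 + U) = sqrt(-230419 - 124841/185243) = sqrt(-42683631658/185243) = I*sqrt(7906843979222894)/185243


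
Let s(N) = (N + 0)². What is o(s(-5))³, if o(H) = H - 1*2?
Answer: 12167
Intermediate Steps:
s(N) = N²
o(H) = -2 + H (o(H) = H - 2 = -2 + H)
o(s(-5))³ = (-2 + (-5)²)³ = (-2 + 25)³ = 23³ = 12167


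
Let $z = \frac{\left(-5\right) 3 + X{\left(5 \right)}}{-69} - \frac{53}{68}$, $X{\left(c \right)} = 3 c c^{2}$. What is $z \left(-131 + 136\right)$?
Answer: $- \frac{46895}{1564} \approx -29.984$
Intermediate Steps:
$X{\left(c \right)} = 3 c^{3}$
$z = - \frac{9379}{1564}$ ($z = \frac{\left(-5\right) 3 + 3 \cdot 5^{3}}{-69} - \frac{53}{68} = \left(-15 + 3 \cdot 125\right) \left(- \frac{1}{69}\right) - \frac{53}{68} = \left(-15 + 375\right) \left(- \frac{1}{69}\right) - \frac{53}{68} = 360 \left(- \frac{1}{69}\right) - \frac{53}{68} = - \frac{120}{23} - \frac{53}{68} = - \frac{9379}{1564} \approx -5.9968$)
$z \left(-131 + 136\right) = - \frac{9379 \left(-131 + 136\right)}{1564} = \left(- \frac{9379}{1564}\right) 5 = - \frac{46895}{1564}$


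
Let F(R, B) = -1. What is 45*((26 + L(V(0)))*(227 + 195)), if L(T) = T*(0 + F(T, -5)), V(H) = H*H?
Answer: 493740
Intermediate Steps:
V(H) = H²
L(T) = -T (L(T) = T*(0 - 1) = T*(-1) = -T)
45*((26 + L(V(0)))*(227 + 195)) = 45*((26 - 1*0²)*(227 + 195)) = 45*((26 - 1*0)*422) = 45*((26 + 0)*422) = 45*(26*422) = 45*10972 = 493740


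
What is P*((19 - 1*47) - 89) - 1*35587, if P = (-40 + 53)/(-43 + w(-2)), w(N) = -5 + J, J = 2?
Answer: -1635481/46 ≈ -35554.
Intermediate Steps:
w(N) = -3 (w(N) = -5 + 2 = -3)
P = -13/46 (P = (-40 + 53)/(-43 - 3) = 13/(-46) = 13*(-1/46) = -13/46 ≈ -0.28261)
P*((19 - 1*47) - 89) - 1*35587 = -13*((19 - 1*47) - 89)/46 - 1*35587 = -13*((19 - 47) - 89)/46 - 35587 = -13*(-28 - 89)/46 - 35587 = -13/46*(-117) - 35587 = 1521/46 - 35587 = -1635481/46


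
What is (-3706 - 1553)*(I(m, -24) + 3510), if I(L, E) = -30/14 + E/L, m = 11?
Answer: -1419598683/77 ≈ -1.8436e+7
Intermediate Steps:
I(L, E) = -15/7 + E/L (I(L, E) = -30*1/14 + E/L = -15/7 + E/L)
(-3706 - 1553)*(I(m, -24) + 3510) = (-3706 - 1553)*((-15/7 - 24/11) + 3510) = -5259*((-15/7 - 24*1/11) + 3510) = -5259*((-15/7 - 24/11) + 3510) = -5259*(-333/77 + 3510) = -5259*269937/77 = -1419598683/77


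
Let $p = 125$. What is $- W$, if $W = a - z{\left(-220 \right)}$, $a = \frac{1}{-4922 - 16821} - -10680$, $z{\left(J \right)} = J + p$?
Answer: $- \frac{234280824}{21743} \approx -10775.0$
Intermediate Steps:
$z{\left(J \right)} = 125 + J$ ($z{\left(J \right)} = J + 125 = 125 + J$)
$a = \frac{232215239}{21743}$ ($a = \frac{1}{-21743} + 10680 = - \frac{1}{21743} + 10680 = \frac{232215239}{21743} \approx 10680.0$)
$W = \frac{234280824}{21743}$ ($W = \frac{232215239}{21743} - \left(125 - 220\right) = \frac{232215239}{21743} - -95 = \frac{232215239}{21743} + 95 = \frac{234280824}{21743} \approx 10775.0$)
$- W = \left(-1\right) \frac{234280824}{21743} = - \frac{234280824}{21743}$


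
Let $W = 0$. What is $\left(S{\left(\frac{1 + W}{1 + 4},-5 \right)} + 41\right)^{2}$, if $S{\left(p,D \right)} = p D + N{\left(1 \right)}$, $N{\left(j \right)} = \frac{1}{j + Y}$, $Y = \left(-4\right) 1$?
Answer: $\frac{14161}{9} \approx 1573.4$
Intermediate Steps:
$Y = -4$
$N{\left(j \right)} = \frac{1}{-4 + j}$ ($N{\left(j \right)} = \frac{1}{j - 4} = \frac{1}{-4 + j}$)
$S{\left(p,D \right)} = - \frac{1}{3} + D p$ ($S{\left(p,D \right)} = p D + \frac{1}{-4 + 1} = D p + \frac{1}{-3} = D p - \frac{1}{3} = - \frac{1}{3} + D p$)
$\left(S{\left(\frac{1 + W}{1 + 4},-5 \right)} + 41\right)^{2} = \left(\left(- \frac{1}{3} - 5 \frac{1 + 0}{1 + 4}\right) + 41\right)^{2} = \left(\left(- \frac{1}{3} - 5 \cdot 1 \cdot \frac{1}{5}\right) + 41\right)^{2} = \left(\left(- \frac{1}{3} - 1\right) + 41\right)^{2} = \left(- \frac{4}{3} + 41\right)^{2} = \left(\frac{119}{3}\right)^{2} = \frac{14161}{9}$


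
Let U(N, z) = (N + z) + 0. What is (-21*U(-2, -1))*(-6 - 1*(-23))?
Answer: 1071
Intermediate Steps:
U(N, z) = N + z
(-21*U(-2, -1))*(-6 - 1*(-23)) = (-21*(-2 - 1))*(-6 - 1*(-23)) = (-21*(-3))*(-6 + 23) = 63*17 = 1071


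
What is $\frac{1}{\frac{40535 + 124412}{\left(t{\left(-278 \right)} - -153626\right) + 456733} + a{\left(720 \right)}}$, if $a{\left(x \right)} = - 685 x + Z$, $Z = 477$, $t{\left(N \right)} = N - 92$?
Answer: $- \frac{609989}{300555445100} \approx -2.0295 \cdot 10^{-6}$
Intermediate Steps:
$t{\left(N \right)} = -92 + N$ ($t{\left(N \right)} = N - 92 = -92 + N$)
$a{\left(x \right)} = 477 - 685 x$ ($a{\left(x \right)} = - 685 x + 477 = 477 - 685 x$)
$\frac{1}{\frac{40535 + 124412}{\left(t{\left(-278 \right)} - -153626\right) + 456733} + a{\left(720 \right)}} = \frac{1}{\frac{40535 + 124412}{\left(\left(-92 - 278\right) - -153626\right) + 456733} + \left(477 - 493200\right)} = \frac{1}{\frac{164947}{\left(-370 + 153626\right) + 456733} + \left(477 - 493200\right)} = \frac{1}{\frac{164947}{153256 + 456733} - 492723} = \frac{1}{\frac{164947}{609989} - 492723} = \frac{1}{- \frac{300555445100}{609989}} = - \frac{609989}{300555445100}$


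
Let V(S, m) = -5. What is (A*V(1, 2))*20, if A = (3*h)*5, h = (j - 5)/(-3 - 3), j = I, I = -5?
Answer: -2500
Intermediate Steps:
j = -5
h = 5/3 (h = (-5 - 5)/(-3 - 3) = -10/(-6) = -10*(-⅙) = 5/3 ≈ 1.6667)
A = 25 (A = (3*(5/3))*5 = 5*5 = 25)
(A*V(1, 2))*20 = (25*(-5))*20 = -125*20 = -2500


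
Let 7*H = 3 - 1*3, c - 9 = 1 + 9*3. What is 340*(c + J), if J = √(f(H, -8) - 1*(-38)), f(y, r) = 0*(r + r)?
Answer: 12580 + 340*√38 ≈ 14676.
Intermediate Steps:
c = 37 (c = 9 + (1 + 9*3) = 9 + (1 + 27) = 9 + 28 = 37)
H = 0 (H = (3 - 1*3)/7 = (3 - 3)/7 = (⅐)*0 = 0)
f(y, r) = 0 (f(y, r) = 0*(2*r) = 0)
J = √38 (J = √(0 - 1*(-38)) = √(0 + 38) = √38 ≈ 6.1644)
340*(c + J) = 340*(37 + √38) = 12580 + 340*√38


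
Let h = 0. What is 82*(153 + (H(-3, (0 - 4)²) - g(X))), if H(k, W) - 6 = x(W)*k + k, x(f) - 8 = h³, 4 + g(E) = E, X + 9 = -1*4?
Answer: 12218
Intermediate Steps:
X = -13 (X = -9 - 1*4 = -9 - 4 = -13)
g(E) = -4 + E
x(f) = 8 (x(f) = 8 + 0³ = 8 + 0 = 8)
H(k, W) = 6 + 9*k (H(k, W) = 6 + (8*k + k) = 6 + 9*k)
82*(153 + (H(-3, (0 - 4)²) - g(X))) = 82*(153 + ((6 + 9*(-3)) - (-4 - 13))) = 82*(153 + ((6 - 27) - 1*(-17))) = 82*(153 + (-21 + 17)) = 82*(153 - 4) = 82*149 = 12218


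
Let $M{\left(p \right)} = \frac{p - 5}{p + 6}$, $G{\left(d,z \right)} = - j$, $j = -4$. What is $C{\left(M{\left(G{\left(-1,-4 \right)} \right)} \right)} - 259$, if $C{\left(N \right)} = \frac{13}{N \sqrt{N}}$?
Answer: $-259 + 130 i \sqrt{10} \approx -259.0 + 411.1 i$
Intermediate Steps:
$G{\left(d,z \right)} = 4$ ($G{\left(d,z \right)} = \left(-1\right) \left(-4\right) = 4$)
$M{\left(p \right)} = \frac{-5 + p}{6 + p}$
$C{\left(N \right)} = \frac{13}{N^{\frac{3}{2}}}$
$C{\left(M{\left(G{\left(-1,-4 \right)} \right)} \right)} - 259 = \frac{13}{\left(-5 + 4\right)^{\frac{3}{2}} \frac{1}{\left(6 + 4\right)^{\frac{3}{2}}}} - 259 = \frac{13}{\left(- \frac{1}{100}\right) i \sqrt{10}} - 259 = 13 \cdot 10 i \sqrt{10} - 259 = 130 i \sqrt{10} - 259 = -259 + 130 i \sqrt{10}$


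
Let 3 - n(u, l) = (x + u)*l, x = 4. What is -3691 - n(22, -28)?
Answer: -4422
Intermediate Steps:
n(u, l) = 3 - l*(4 + u) (n(u, l) = 3 - (4 + u)*l = 3 - l*(4 + u))
-3691 - n(22, -28) = -3691 - (3 - 4*(-28) - 1*(-28)*22) = -3691 - (3 + 112 + 616) = -3691 - 1*731 = -3691 - 731 = -4422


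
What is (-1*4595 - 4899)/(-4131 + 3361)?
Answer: 4747/385 ≈ 12.330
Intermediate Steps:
(-1*4595 - 4899)/(-4131 + 3361) = (-4595 - 4899)/(-770) = -9494*(-1/770) = 4747/385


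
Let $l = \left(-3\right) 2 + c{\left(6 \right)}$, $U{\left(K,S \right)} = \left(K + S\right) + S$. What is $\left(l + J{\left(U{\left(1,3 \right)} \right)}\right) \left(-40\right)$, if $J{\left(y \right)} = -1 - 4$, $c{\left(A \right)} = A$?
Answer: $200$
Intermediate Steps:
$U{\left(K,S \right)} = K + 2 S$
$J{\left(y \right)} = -5$
$l = 0$ ($l = \left(-3\right) 2 + 6 = -6 + 6 = 0$)
$\left(l + J{\left(U{\left(1,3 \right)} \right)}\right) \left(-40\right) = \left(0 - 5\right) \left(-40\right) = \left(-5\right) \left(-40\right) = 200$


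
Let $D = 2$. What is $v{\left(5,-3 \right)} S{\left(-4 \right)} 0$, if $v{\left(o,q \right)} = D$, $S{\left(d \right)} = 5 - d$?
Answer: $0$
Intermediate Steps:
$v{\left(o,q \right)} = 2$
$v{\left(5,-3 \right)} S{\left(-4 \right)} 0 = 2 \left(5 - -4\right) 0 = 2 \left(5 + 4\right) 0 = 2 \cdot 9 \cdot 0 = 18 \cdot 0 = 0$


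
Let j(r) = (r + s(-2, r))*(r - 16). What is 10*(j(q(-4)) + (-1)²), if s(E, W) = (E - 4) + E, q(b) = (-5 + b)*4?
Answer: 22890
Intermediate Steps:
q(b) = -20 + 4*b
s(E, W) = -4 + 2*E (s(E, W) = (-4 + E) + E = -4 + 2*E)
j(r) = (-16 + r)*(-8 + r) (j(r) = (r + (-4 + 2*(-2)))*(r - 16) = (r + (-4 - 4))*(-16 + r) = (r - 8)*(-16 + r) = (-8 + r)*(-16 + r) = (-16 + r)*(-8 + r))
10*(j(q(-4)) + (-1)²) = 10*((128 + (-20 + 4*(-4))² - 24*(-20 + 4*(-4))) + (-1)²) = 10*((128 + (-20 - 16)² - 24*(-20 - 16)) + 1) = 10*((128 + (-36)² - 24*(-36)) + 1) = 10*((128 + 1296 + 864) + 1) = 10*(2288 + 1) = 10*2289 = 22890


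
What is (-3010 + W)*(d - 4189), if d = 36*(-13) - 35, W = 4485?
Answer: -6920700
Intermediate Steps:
d = -503 (d = -468 - 35 = -503)
(-3010 + W)*(d - 4189) = (-3010 + 4485)*(-503 - 4189) = 1475*(-4692) = -6920700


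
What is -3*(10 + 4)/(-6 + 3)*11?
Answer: 154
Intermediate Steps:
-3*(10 + 4)/(-6 + 3)*11 = -42/(-3)*11 = -42*(-1)/3*11 = -3*(-14/3)*11 = 14*11 = 154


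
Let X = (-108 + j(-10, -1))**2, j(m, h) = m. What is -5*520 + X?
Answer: 11324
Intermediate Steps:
X = 13924 (X = (-108 - 10)**2 = (-118)**2 = 13924)
-5*520 + X = -5*520 + 13924 = -2600 + 13924 = 11324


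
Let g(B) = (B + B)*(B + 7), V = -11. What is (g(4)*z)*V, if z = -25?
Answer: 24200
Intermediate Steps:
g(B) = 2*B*(7 + B) (g(B) = (2*B)*(7 + B) = 2*B*(7 + B))
(g(4)*z)*V = ((2*4*(7 + 4))*(-25))*(-11) = ((2*4*11)*(-25))*(-11) = (88*(-25))*(-11) = -2200*(-11) = 24200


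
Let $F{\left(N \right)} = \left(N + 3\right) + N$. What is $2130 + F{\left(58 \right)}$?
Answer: $2249$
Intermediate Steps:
$F{\left(N \right)} = 3 + 2 N$ ($F{\left(N \right)} = \left(3 + N\right) + N = 3 + 2 N$)
$2130 + F{\left(58 \right)} = 2130 + \left(3 + 2 \cdot 58\right) = 2130 + \left(3 + 116\right) = 2130 + 119 = 2249$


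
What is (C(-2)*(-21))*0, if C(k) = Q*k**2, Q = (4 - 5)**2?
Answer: 0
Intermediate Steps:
Q = 1 (Q = (-1)**2 = 1)
C(k) = k**2 (C(k) = 1*k**2 = k**2)
(C(-2)*(-21))*0 = ((-2)**2*(-21))*0 = (4*(-21))*0 = -84*0 = 0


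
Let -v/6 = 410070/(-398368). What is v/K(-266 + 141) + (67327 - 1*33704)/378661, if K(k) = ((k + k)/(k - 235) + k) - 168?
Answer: 6713035142797/99209808305294 ≈ 0.067665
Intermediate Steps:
K(k) = -168 + k + 2*k/(-235 + k) (K(k) = ((2*k)/(-235 + k) + k) - 168 = (2*k/(-235 + k) + k) - 168 = (k + 2*k/(-235 + k)) - 168 = -168 + k + 2*k/(-235 + k))
v = 615105/99592 (v = -2460420/(-398368) = -2460420*(-1)/398368 = -6*(-205035/199184) = 615105/99592 ≈ 6.1762)
v/K(-266 + 141) + (67327 - 1*33704)/378661 = 615105/(99592*(((39480 + (-266 + 141)² - 401*(-266 + 141))/(-235 + (-266 + 141))))) + (67327 - 1*33704)/378661 = 615105/(99592*(((39480 + (-125)² - 401*(-125))/(-235 - 125)))) + (67327 - 33704)*(1/378661) = 615105/(99592*(((39480 + 15625 + 50125)/(-360)))) + 33623*(1/378661) = 615105/(99592*((-1/360*105230))) + 33623/378661 = 615105/(99592*(-10523/36)) + 33623/378661 = (615105/99592)*(-36/10523) + 33623/378661 = -5535945/262001654 + 33623/378661 = 6713035142797/99209808305294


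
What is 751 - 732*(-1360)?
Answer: 996271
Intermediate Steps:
751 - 732*(-1360) = 751 + 995520 = 996271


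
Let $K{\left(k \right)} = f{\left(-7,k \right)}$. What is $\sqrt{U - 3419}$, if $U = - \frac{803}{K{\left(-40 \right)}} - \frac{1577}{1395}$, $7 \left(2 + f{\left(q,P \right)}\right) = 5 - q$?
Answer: $\frac{i \sqrt{527269390}}{930} \approx 24.691 i$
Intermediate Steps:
$f{\left(q,P \right)} = - \frac{9}{7} - \frac{q}{7}$ ($f{\left(q,P \right)} = -2 + \frac{5 - q}{7} = -2 - \left(- \frac{5}{7} + \frac{q}{7}\right) = - \frac{9}{7} - \frac{q}{7}$)
$K{\left(k \right)} = - \frac{2}{7}$ ($K{\left(k \right)} = - \frac{9}{7} - -1 = - \frac{9}{7} + 1 = - \frac{2}{7}$)
$U = \frac{7838141}{2790}$ ($U = - \frac{803}{- \frac{2}{7}} - \frac{1577}{1395} = \left(-803\right) \left(- \frac{7}{2}\right) - \frac{1577}{1395} = \frac{5621}{2} - \frac{1577}{1395} = \frac{7838141}{2790} \approx 2809.4$)
$\sqrt{U - 3419} = \sqrt{\frac{7838141}{2790} - 3419} = \sqrt{- \frac{1700869}{2790}} = \frac{i \sqrt{527269390}}{930}$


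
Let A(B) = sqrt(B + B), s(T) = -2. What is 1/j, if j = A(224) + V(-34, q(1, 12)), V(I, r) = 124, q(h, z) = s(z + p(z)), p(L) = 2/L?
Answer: 31/3732 - sqrt(7)/1866 ≈ 0.0068887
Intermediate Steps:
q(h, z) = -2
A(B) = sqrt(2)*sqrt(B) (A(B) = sqrt(2*B) = sqrt(2)*sqrt(B))
j = 124 + 8*sqrt(7) (j = sqrt(2)*sqrt(224) + 124 = sqrt(2)*(4*sqrt(14)) + 124 = 8*sqrt(7) + 124 = 124 + 8*sqrt(7) ≈ 145.17)
1/j = 1/(124 + 8*sqrt(7))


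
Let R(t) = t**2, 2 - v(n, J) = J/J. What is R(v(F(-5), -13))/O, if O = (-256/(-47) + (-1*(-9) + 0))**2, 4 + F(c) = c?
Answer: 2209/461041 ≈ 0.0047913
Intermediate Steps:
F(c) = -4 + c
v(n, J) = 1 (v(n, J) = 2 - J/J = 2 - 1*1 = 2 - 1 = 1)
O = 461041/2209 (O = (-256*(-1/47) + (9 + 0))**2 = (256/47 + 9)**2 = (679/47)**2 = 461041/2209 ≈ 208.71)
R(v(F(-5), -13))/O = 1**2/(461041/2209) = 1*(2209/461041) = 2209/461041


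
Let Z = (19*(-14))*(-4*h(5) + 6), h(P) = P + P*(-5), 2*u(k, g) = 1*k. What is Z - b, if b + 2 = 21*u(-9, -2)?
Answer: -45559/2 ≈ -22780.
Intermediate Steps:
u(k, g) = k/2 (u(k, g) = (1*k)/2 = k/2)
b = -193/2 (b = -2 + 21*((½)*(-9)) = -2 + 21*(-9/2) = -2 - 189/2 = -193/2 ≈ -96.500)
h(P) = -4*P (h(P) = P - 5*P = -4*P)
Z = -22876 (Z = (19*(-14))*(-(-16)*5 + 6) = -266*(-4*(-20) + 6) = -266*(80 + 6) = -266*86 = -22876)
Z - b = -22876 - 1*(-193/2) = -22876 + 193/2 = -45559/2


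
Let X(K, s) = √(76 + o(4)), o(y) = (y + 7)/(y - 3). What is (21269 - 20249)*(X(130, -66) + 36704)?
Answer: 37438080 + 1020*√87 ≈ 3.7448e+7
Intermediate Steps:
o(y) = (7 + y)/(-3 + y)
X(K, s) = √87 (X(K, s) = √(76 + (7 + 4)/(-3 + 4)) = √(76 + 11/1) = √(76 + 1*11) = √(76 + 11) = √87)
(21269 - 20249)*(X(130, -66) + 36704) = (21269 - 20249)*(√87 + 36704) = 1020*(36704 + √87) = 37438080 + 1020*√87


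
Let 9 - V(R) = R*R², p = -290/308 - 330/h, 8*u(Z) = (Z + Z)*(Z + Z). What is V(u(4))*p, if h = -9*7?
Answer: -998455/462 ≈ -2161.2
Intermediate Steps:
u(Z) = Z²/2 (u(Z) = ((Z + Z)*(Z + Z))/8 = ((2*Z)*(2*Z))/8 = (4*Z²)/8 = Z²/2)
h = -63
p = 1985/462 (p = -290/308 - 330/(-63) = -290*1/308 - 330*(-1/63) = -145/154 + 110/21 = 1985/462 ≈ 4.2965)
V(R) = 9 - R³ (V(R) = 9 - R*R² = 9 - R³)
V(u(4))*p = (9 - ((½)*4²)³)*(1985/462) = (9 - ((½)*16)³)*(1985/462) = (9 - 1*8³)*(1985/462) = (9 - 1*512)*(1985/462) = (9 - 512)*(1985/462) = -503*1985/462 = -998455/462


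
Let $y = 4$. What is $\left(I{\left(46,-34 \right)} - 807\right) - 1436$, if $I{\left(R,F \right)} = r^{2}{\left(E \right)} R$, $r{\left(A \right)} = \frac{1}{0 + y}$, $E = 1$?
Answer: $- \frac{17921}{8} \approx -2240.1$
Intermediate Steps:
$r{\left(A \right)} = \frac{1}{4}$ ($r{\left(A \right)} = \frac{1}{0 + 4} = \frac{1}{4}$)
$I{\left(R,F \right)} = \frac{R}{16}$
$\left(I{\left(46,-34 \right)} - 807\right) - 1436 = \left(\frac{1}{16} \cdot 46 - 807\right) - 1436 = \left(\frac{23}{8} - 807\right) - 1436 = - \frac{6433}{8} - 1436 = - \frac{17921}{8}$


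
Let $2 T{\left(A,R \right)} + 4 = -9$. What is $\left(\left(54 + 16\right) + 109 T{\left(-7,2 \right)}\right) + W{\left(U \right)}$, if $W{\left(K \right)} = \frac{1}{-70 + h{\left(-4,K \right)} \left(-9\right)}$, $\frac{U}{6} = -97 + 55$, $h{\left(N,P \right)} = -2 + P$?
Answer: $- \frac{1414915}{2216} \approx -638.5$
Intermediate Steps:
$T{\left(A,R \right)} = - \frac{13}{2}$ ($T{\left(A,R \right)} = -2 + \frac{1}{2} \left(-9\right) = -2 - \frac{9}{2} = - \frac{13}{2}$)
$U = -252$ ($U = 6 \left(-97 + 55\right) = 6 \left(-42\right) = -252$)
$W{\left(K \right)} = \frac{1}{-52 - 9 K}$ ($W{\left(K \right)} = \frac{1}{-70 + \left(-2 + K\right) \left(-9\right)} = \frac{1}{-70 - \left(-18 + 9 K\right)} = \frac{1}{-52 - 9 K}$)
$\left(\left(54 + 16\right) + 109 T{\left(-7,2 \right)}\right) + W{\left(U \right)} = \left(\left(54 + 16\right) + 109 \left(- \frac{13}{2}\right)\right) - \frac{1}{52 + 9 \left(-252\right)} = \left(70 - \frac{1417}{2}\right) - \frac{1}{52 - 2268} = - \frac{1277}{2} - \frac{1}{-2216} = - \frac{1277}{2} - - \frac{1}{2216} = - \frac{1277}{2} + \frac{1}{2216} = - \frac{1414915}{2216}$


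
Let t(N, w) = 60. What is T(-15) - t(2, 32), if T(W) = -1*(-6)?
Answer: -54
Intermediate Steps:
T(W) = 6
T(-15) - t(2, 32) = 6 - 1*60 = 6 - 60 = -54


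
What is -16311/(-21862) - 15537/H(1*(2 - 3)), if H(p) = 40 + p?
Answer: -113011255/284206 ≈ -397.64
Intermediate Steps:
-16311/(-21862) - 15537/H(1*(2 - 3)) = -16311/(-21862) - 15537/(40 + 1*(2 - 3)) = -16311*(-1/21862) - 15537/(40 + 1*(-1)) = 16311/21862 - 15537/(40 - 1) = 16311/21862 - 15537/39 = 16311/21862 - 15537*1/39 = 16311/21862 - 5179/13 = -113011255/284206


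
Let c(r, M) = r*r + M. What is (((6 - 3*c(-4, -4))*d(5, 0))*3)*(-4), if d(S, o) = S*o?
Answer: 0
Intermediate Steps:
c(r, M) = M + r² (c(r, M) = r² + M = M + r²)
(((6 - 3*c(-4, -4))*d(5, 0))*3)*(-4) = (((6 - 3*(-4 + (-4)²))*(5*0))*3)*(-4) = (((6 - 3*(-4 + 16))*0)*3)*(-4) = (((6 - 3*12)*0)*3)*(-4) = (((6 - 36)*0)*3)*(-4) = (-30*0*3)*(-4) = (0*3)*(-4) = 0*(-4) = 0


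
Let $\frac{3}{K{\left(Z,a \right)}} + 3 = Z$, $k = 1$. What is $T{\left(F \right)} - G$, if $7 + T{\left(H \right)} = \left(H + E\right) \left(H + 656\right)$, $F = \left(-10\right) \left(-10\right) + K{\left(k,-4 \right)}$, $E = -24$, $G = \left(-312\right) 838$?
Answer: $\frac{1270637}{4} \approx 3.1766 \cdot 10^{5}$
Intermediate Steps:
$G = -261456$
$K{\left(Z,a \right)} = \frac{3}{-3 + Z}$
$F = \frac{197}{2}$ ($F = \left(-10\right) \left(-10\right) + \frac{3}{-3 + 1} = 100 + \frac{3}{-2} = 100 + 3 \left(- \frac{1}{2}\right) = 100 - \frac{3}{2} = \frac{197}{2} \approx 98.5$)
$T{\left(H \right)} = -7 + \left(-24 + H\right) \left(656 + H\right)$ ($T{\left(H \right)} = -7 + \left(H - 24\right) \left(H + 656\right) = -7 + \left(-24 + H\right) \left(656 + H\right)$)
$T{\left(F \right)} - G = \left(-15751 + \left(\frac{197}{2}\right)^{2} + 632 \cdot \frac{197}{2}\right) - -261456 = \left(-15751 + \frac{38809}{4} + 62252\right) + 261456 = \frac{224813}{4} + 261456 = \frac{1270637}{4}$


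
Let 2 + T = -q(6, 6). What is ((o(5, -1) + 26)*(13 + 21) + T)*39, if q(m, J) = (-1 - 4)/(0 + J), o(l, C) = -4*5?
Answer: 15821/2 ≈ 7910.5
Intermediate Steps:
o(l, C) = -20
q(m, J) = -5/J
T = -7/6 (T = -2 - (-5)/6 = -2 - 1*(-⅚) = -2 + ⅚ = -7/6 ≈ -1.1667)
((o(5, -1) + 26)*(13 + 21) + T)*39 = ((-20 + 26)*(13 + 21) - 7/6)*39 = (6*34 - 7/6)*39 = (204 - 7/6)*39 = (1217/6)*39 = 15821/2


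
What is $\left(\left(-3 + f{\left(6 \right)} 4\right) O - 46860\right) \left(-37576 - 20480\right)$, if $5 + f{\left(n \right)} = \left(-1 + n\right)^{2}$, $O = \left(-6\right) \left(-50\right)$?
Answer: $1379410560$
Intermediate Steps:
$O = 300$
$f{\left(n \right)} = -5 + \left(-1 + n\right)^{2}$
$\left(\left(-3 + f{\left(6 \right)} 4\right) O - 46860\right) \left(-37576 - 20480\right) = \left(\left(-3 + \left(-5 + \left(-1 + 6\right)^{2}\right) 4\right) 300 - 46860\right) \left(-37576 - 20480\right) = \left(\left(-3 + \left(-5 + 5^{2}\right) 4\right) 300 - 46860\right) \left(-58056\right) = \left(\left(-3 + \left(-5 + 25\right) 4\right) 300 - 46860\right) \left(-58056\right) = \left(\left(-3 + 20 \cdot 4\right) 300 - 46860\right) \left(-58056\right) = \left(\left(-3 + 80\right) 300 - 46860\right) \left(-58056\right) = \left(77 \cdot 300 - 46860\right) \left(-58056\right) = \left(23100 - 46860\right) \left(-58056\right) = \left(-23760\right) \left(-58056\right) = 1379410560$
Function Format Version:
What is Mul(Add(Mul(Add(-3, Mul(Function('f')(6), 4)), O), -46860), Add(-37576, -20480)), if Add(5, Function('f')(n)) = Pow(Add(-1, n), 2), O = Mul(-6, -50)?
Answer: 1379410560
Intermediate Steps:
O = 300
Function('f')(n) = Add(-5, Pow(Add(-1, n), 2))
Mul(Add(Mul(Add(-3, Mul(Function('f')(6), 4)), O), -46860), Add(-37576, -20480)) = Mul(Add(Mul(Add(-3, Mul(Add(-5, Pow(Add(-1, 6), 2)), 4)), 300), -46860), Add(-37576, -20480)) = Mul(Add(Mul(Add(-3, Mul(Add(-5, Pow(5, 2)), 4)), 300), -46860), -58056) = Mul(Add(Mul(Add(-3, Mul(Add(-5, 25), 4)), 300), -46860), -58056) = Mul(Add(Mul(Add(-3, Mul(20, 4)), 300), -46860), -58056) = Mul(Add(Mul(Add(-3, 80), 300), -46860), -58056) = Mul(Add(Mul(77, 300), -46860), -58056) = Mul(Add(23100, -46860), -58056) = Mul(-23760, -58056) = 1379410560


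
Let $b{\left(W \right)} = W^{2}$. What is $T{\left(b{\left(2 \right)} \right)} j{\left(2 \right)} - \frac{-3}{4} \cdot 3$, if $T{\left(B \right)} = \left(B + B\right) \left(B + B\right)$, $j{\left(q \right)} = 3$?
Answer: $432$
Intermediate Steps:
$T{\left(B \right)} = 4 B^{2}$ ($T{\left(B \right)} = 2 B 2 B = 4 B^{2}$)
$T{\left(b{\left(2 \right)} \right)} j{\left(2 \right)} - \frac{-3}{4} \cdot 3 = 4 \left(2^{2}\right)^{2} \cdot 3 - \frac{-3}{4} \cdot 3 = 4 \cdot 4^{2} \cdot 3 - \frac{-3}{4} \cdot 3 = 4 \cdot 16 \cdot 3 \left(-1\right) \left(- \frac{3}{4}\right) 3 = 64 \cdot 3 \cdot \frac{3}{4} \cdot 3 = 192 \cdot \frac{9}{4} = 432$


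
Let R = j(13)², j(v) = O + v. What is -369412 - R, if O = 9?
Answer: -369896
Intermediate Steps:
j(v) = 9 + v
R = 484 (R = (9 + 13)² = 22² = 484)
-369412 - R = -369412 - 1*484 = -369412 - 484 = -369896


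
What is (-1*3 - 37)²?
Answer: 1600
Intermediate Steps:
(-1*3 - 37)² = (-3 - 37)² = (-40)² = 1600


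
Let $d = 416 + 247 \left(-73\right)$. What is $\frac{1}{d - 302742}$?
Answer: $- \frac{1}{320357} \approx -3.1215 \cdot 10^{-6}$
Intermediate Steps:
$d = -17615$ ($d = 416 - 18031 = -17615$)
$\frac{1}{d - 302742} = \frac{1}{-17615 - 302742} = \frac{1}{-320357} = - \frac{1}{320357}$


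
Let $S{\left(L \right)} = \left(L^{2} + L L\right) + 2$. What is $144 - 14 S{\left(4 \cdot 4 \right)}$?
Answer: $-7052$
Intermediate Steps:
$S{\left(L \right)} = 2 + 2 L^{2}$ ($S{\left(L \right)} = \left(L^{2} + L^{2}\right) + 2 = 2 L^{2} + 2 = 2 + 2 L^{2}$)
$144 - 14 S{\left(4 \cdot 4 \right)} = 144 - 14 \left(2 + 2 \left(4 \cdot 4\right)^{2}\right) = 144 - 14 \left(2 + 2 \cdot 16^{2}\right) = 144 - 14 \left(2 + 2 \cdot 256\right) = 144 - 14 \left(2 + 512\right) = 144 - 7196 = -7052$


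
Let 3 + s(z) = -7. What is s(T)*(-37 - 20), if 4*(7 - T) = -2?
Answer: 570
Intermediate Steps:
T = 15/2 (T = 7 - 1/4*(-2) = 7 + 1/2 = 15/2 ≈ 7.5000)
s(z) = -10 (s(z) = -3 - 7 = -10)
s(T)*(-37 - 20) = -10*(-37 - 20) = -10*(-57) = 570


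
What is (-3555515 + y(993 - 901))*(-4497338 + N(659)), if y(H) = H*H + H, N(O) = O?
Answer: 15949536049161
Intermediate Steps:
y(H) = H + H² (y(H) = H² + H = H + H²)
(-3555515 + y(993 - 901))*(-4497338 + N(659)) = (-3555515 + (993 - 901)*(1 + (993 - 901)))*(-4497338 + 659) = (-3555515 + 92*(1 + 92))*(-4496679) = (-3555515 + 92*93)*(-4496679) = (-3555515 + 8556)*(-4496679) = -3546959*(-4496679) = 15949536049161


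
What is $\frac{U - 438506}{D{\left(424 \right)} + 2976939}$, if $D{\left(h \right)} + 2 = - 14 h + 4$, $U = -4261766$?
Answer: $- \frac{4700272}{2971005} \approx -1.582$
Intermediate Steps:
$D{\left(h \right)} = 2 - 14 h$ ($D{\left(h \right)} = -2 - \left(-4 + 14 h\right) = 2 - 14 h$)
$\frac{U - 438506}{D{\left(424 \right)} + 2976939} = \frac{-4261766 - 438506}{\left(2 - 5936\right) + 2976939} = - \frac{4700272}{\left(2 - 5936\right) + 2976939} = - \frac{4700272}{-5934 + 2976939} = - \frac{4700272}{2971005}$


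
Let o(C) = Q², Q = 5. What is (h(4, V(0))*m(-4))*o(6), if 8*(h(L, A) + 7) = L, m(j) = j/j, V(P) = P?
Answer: -325/2 ≈ -162.50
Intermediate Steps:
m(j) = 1
h(L, A) = -7 + L/8
o(C) = 25 (o(C) = 5² = 25)
(h(4, V(0))*m(-4))*o(6) = ((-7 + (⅛)*4)*1)*25 = ((-7 + ½)*1)*25 = -13/2*1*25 = -13/2*25 = -325/2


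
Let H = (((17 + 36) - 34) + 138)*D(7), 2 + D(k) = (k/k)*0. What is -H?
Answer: 314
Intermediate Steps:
D(k) = -2 (D(k) = -2 + (k/k)*0 = -2 + 1*0 = -2 + 0 = -2)
H = -314 (H = (((17 + 36) - 34) + 138)*(-2) = ((53 - 34) + 138)*(-2) = (19 + 138)*(-2) = 157*(-2) = -314)
-H = -1*(-314) = 314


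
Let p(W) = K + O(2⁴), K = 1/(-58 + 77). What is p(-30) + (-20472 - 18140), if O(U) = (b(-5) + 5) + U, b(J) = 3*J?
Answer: -733513/19 ≈ -38606.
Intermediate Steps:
O(U) = -10 + U (O(U) = (3*(-5) + 5) + U = (-15 + 5) + U = -10 + U)
K = 1/19 ≈ 0.052632
p(W) = 115/19 (p(W) = 1/19 + (-10 + 2⁴) = 1/19 + (-10 + 16) = 1/19 + 6 = 115/19)
p(-30) + (-20472 - 18140) = 115/19 + (-20472 - 18140) = 115/19 - 38612 = -733513/19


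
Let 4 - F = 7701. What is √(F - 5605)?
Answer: 3*I*√1478 ≈ 115.33*I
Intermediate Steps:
F = -7697 (F = 4 - 1*7701 = 4 - 7701 = -7697)
√(F - 5605) = √(-7697 - 5605) = √(-13302) = 3*I*√1478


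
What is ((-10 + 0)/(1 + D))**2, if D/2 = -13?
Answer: 4/25 ≈ 0.16000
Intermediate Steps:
D = -26 (D = 2*(-13) = -26)
((-10 + 0)/(1 + D))**2 = ((-10 + 0)/(1 - 26))**2 = (-10/(-25))**2 = (-10*(-1/25))**2 = (2/5)**2 = 4/25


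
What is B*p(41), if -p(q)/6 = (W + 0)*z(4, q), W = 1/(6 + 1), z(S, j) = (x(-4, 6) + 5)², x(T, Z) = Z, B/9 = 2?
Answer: -13068/7 ≈ -1866.9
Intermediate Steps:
B = 18 (B = 9*2 = 18)
z(S, j) = 121 (z(S, j) = (6 + 5)² = 11² = 121)
W = ⅐ (W = 1/7 = ⅐ ≈ 0.14286)
p(q) = -726/7 (p(q) = -6*(⅐ + 0)*121 = -6*121/7 = -726/7)
B*p(41) = 18*(-726/7) = -13068/7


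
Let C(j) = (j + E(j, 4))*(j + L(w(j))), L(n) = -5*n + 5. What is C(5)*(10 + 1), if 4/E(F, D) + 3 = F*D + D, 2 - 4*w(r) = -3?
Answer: 5995/28 ≈ 214.11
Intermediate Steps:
w(r) = 5/4 (w(r) = ½ - ¼*(-3) = ½ + ¾ = 5/4)
E(F, D) = 4/(-3 + D + D*F) (E(F, D) = 4/(-3 + (F*D + D)) = 4/(-3 + (D*F + D)) = 4/(-3 + (D + D*F)) = 4/(-3 + D + D*F))
L(n) = 5 - 5*n
C(j) = (-5/4 + j)*(j + 4/(1 + 4*j)) (C(j) = (j + 4/(-3 + 4 + 4*j))*(j + (5 - 5*5/4)) = (j + 4/(1 + 4*j))*(j + (5 - 25/4)) = (j + 4/(1 + 4*j))*(j - 5/4) = (j + 4/(1 + 4*j))*(-5/4 + j) = (-5/4 + j)*(j + 4/(1 + 4*j)))
C(5)*(10 + 1) = ((-20 - 16*5² + 11*5 + 16*5³)/(4*(1 + 4*5)))*(10 + 1) = ((-20 - 16*25 + 55 + 16*125)/(4*(1 + 20)))*11 = ((¼)*(-20 - 400 + 55 + 2000)/21)*11 = ((¼)*(1/21)*1635)*11 = (545/28)*11 = 5995/28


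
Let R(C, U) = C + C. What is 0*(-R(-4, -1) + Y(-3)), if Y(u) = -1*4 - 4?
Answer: 0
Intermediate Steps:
Y(u) = -8 (Y(u) = -4 - 4 = -8)
R(C, U) = 2*C
0*(-R(-4, -1) + Y(-3)) = 0*(-2*(-4) - 8) = 0*(-1*(-8) - 8) = 0*(8 - 8) = 0*0 = 0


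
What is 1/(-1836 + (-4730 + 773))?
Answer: -1/5793 ≈ -0.00017262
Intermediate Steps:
1/(-1836 + (-4730 + 773)) = 1/(-1836 - 3957) = 1/(-5793) = -1/5793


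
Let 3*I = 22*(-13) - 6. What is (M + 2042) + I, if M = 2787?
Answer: 14195/3 ≈ 4731.7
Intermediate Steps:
I = -292/3 (I = (22*(-13) - 6)/3 = (-286 - 6)/3 = (⅓)*(-292) = -292/3 ≈ -97.333)
(M + 2042) + I = (2787 + 2042) - 292/3 = 4829 - 292/3 = 14195/3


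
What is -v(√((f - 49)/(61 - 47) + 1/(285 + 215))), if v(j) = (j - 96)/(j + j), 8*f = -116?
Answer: -½ - 240*I*√138845/3967 ≈ -0.5 - 22.543*I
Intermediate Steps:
f = -29/2 (f = (⅛)*(-116) = -29/2 ≈ -14.500)
v(j) = (-96 + j)/(2*j) (v(j) = (-96 + j)/((2*j)) = (-96 + j)*(1/(2*j)) = (-96 + j)/(2*j))
-v(√((f - 49)/(61 - 47) + 1/(285 + 215))) = -(-96 + √((-29/2 - 49)/(61 - 47) + 1/(285 + 215)))/(2*(√((-29/2 - 49)/(61 - 47) + 1/(285 + 215)))) = -(-96 + √(-127/2/14 + 1/500))/(2*(√(-127/2/14 + 1/500))) = -(-96 + √(-127/2*1/14 + 1/500))/(2*(√(-127/2*1/14 + 1/500))) = -(-96 + √(-127/28 + 1/500))/(2*(√(-127/28 + 1/500))) = -(-96 + √(-3967/875))/(2*(√(-3967/875))) = -(-96 + I*√138845/175)/(2*(I*√138845/175)) = -(-5*I*√138845/3967)*(-96 + I*√138845/175)/2 = -(-5)*I*√138845*(-96 + I*√138845/175)/7934 = 5*I*√138845*(-96 + I*√138845/175)/7934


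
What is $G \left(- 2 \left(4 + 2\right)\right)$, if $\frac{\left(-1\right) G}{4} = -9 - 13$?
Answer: $-1056$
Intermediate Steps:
$G = 88$ ($G = - 4 \left(-9 - 13\right) = \left(-4\right) \left(-22\right) = 88$)
$G \left(- 2 \left(4 + 2\right)\right) = 88 \left(- 2 \left(4 + 2\right)\right) = 88 \left(\left(-2\right) 6\right) = 88 \left(-12\right) = -1056$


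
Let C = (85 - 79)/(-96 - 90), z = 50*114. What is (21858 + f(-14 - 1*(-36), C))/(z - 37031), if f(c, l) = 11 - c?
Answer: -21847/31331 ≈ -0.69730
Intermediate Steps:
z = 5700
C = -1/31 (C = 6/(-186) = 6*(-1/186) = -1/31 ≈ -0.032258)
(21858 + f(-14 - 1*(-36), C))/(z - 37031) = (21858 + (11 - (-14 - 1*(-36))))/(5700 - 37031) = (21858 + (11 - (-14 + 36)))/(-31331) = (21858 + (11 - 1*22))*(-1/31331) = (21858 + (11 - 22))*(-1/31331) = (21858 - 11)*(-1/31331) = 21847*(-1/31331) = -21847/31331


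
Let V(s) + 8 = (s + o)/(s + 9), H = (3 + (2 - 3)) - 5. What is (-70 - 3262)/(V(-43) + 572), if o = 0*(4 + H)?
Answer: -113288/19219 ≈ -5.8946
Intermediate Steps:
H = -3 (H = (3 - 1) - 5 = 2 - 5 = -3)
o = 0 (o = 0*(4 - 3) = 0*1 = 0)
V(s) = -8 + s/(9 + s) (V(s) = -8 + (s + 0)/(s + 9) = -8 + s/(9 + s))
(-70 - 3262)/(V(-43) + 572) = (-70 - 3262)/((-72 - 7*(-43))/(9 - 43) + 572) = -3332/((-72 + 301)/(-34) + 572) = -3332/(-1/34*229 + 572) = -3332/(-229/34 + 572) = -3332/19219/34 = -3332*34/19219 = -113288/19219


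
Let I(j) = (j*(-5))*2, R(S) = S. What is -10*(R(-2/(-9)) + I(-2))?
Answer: -1820/9 ≈ -202.22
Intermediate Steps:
I(j) = -10*j (I(j) = -5*j*2 = -10*j)
-10*(R(-2/(-9)) + I(-2)) = -10*(-2/(-9) - 10*(-2)) = -10*(-2*(-⅑) + 20) = -10*(2/9 + 20) = -10*182/9 = -1820/9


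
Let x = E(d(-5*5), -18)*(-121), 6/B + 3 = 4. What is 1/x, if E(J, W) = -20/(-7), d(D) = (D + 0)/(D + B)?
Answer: -7/2420 ≈ -0.0028926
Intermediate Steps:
B = 6 (B = 6/(-3 + 4) = 6/1 = 6*1 = 6)
d(D) = D/(6 + D) (d(D) = (D + 0)/(D + 6) = D/(6 + D))
E(J, W) = 20/7 (E(J, W) = -20*(-⅐) = 20/7)
x = -2420/7 (x = (20/7)*(-121) = -2420/7 ≈ -345.71)
1/x = 1/(-2420/7) = -7/2420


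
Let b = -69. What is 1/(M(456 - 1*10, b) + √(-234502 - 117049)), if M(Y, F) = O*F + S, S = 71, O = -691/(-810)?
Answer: 884790/25638806629 - 72900*I*√351551/25638806629 ≈ 3.451e-5 - 0.0016859*I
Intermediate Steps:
O = 691/810 (O = -691*(-1/810) = 691/810 ≈ 0.85309)
M(Y, F) = 71 + 691*F/810 (M(Y, F) = 691*F/810 + 71 = 71 + 691*F/810)
1/(M(456 - 1*10, b) + √(-234502 - 117049)) = 1/((71 + (691/810)*(-69)) + √(-234502 - 117049)) = 1/((71 - 15893/270) + √(-351551)) = 1/(3277/270 + I*√351551)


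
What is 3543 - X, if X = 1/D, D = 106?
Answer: 375557/106 ≈ 3543.0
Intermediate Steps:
X = 1/106 ≈ 0.0094340
3543 - X = 3543 - 1*1/106 = 3543 - 1/106 = 375557/106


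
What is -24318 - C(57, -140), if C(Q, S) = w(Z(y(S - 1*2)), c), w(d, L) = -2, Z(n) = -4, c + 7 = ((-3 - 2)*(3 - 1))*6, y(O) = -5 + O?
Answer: -24316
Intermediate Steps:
c = -67 (c = -7 + ((-3 - 2)*(3 - 1))*6 = -7 - 5*2*6 = -7 - 10*6 = -7 - 60 = -67)
C(Q, S) = -2
-24318 - C(57, -140) = -24318 - 1*(-2) = -24318 + 2 = -24316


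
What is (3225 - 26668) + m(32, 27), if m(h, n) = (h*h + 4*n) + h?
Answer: -22279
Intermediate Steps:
m(h, n) = h + h**2 + 4*n (m(h, n) = (h**2 + 4*n) + h = h + h**2 + 4*n)
(3225 - 26668) + m(32, 27) = (3225 - 26668) + (32 + 32**2 + 4*27) = -23443 + (32 + 1024 + 108) = -23443 + 1164 = -22279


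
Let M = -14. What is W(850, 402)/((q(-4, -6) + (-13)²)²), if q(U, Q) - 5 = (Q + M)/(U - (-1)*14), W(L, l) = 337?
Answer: 337/29584 ≈ 0.011391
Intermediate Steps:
q(U, Q) = 5 + (-14 + Q)/(14 + U) (q(U, Q) = 5 + (Q - 14)/(U - (-1)*14) = 5 + (-14 + Q)/(U - 1*(-14)) = 5 + (-14 + Q)/(U + 14) = 5 + (-14 + Q)/(14 + U))
W(850, 402)/((q(-4, -6) + (-13)²)²) = 337/(((56 - 6 + 5*(-4))/(14 - 4) + (-13)²)²) = 337/(((56 - 6 - 20)/10 + 169)²) = 337/(((⅒)*30 + 169)²) = 337/((3 + 169)²) = 337/(172²) = 337/29584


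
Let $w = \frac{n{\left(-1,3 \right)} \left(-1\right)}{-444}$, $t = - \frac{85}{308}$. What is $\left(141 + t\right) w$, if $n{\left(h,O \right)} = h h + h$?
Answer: $0$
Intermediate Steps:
$n{\left(h,O \right)} = h + h^{2}$ ($n{\left(h,O \right)} = h^{2} + h = h + h^{2}$)
$t = - \frac{85}{308}$ ($t = \left(-85\right) \frac{1}{308} = - \frac{85}{308} \approx -0.27597$)
$w = 0$ ($w = \frac{- (1 - 1) \left(-1\right)}{-444} = \left(-1\right) 0 \left(-1\right) \left(- \frac{1}{444}\right) = 0 \left(-1\right) \left(- \frac{1}{444}\right) = 0 \left(- \frac{1}{444}\right) = 0$)
$\left(141 + t\right) w = \left(141 - \frac{85}{308}\right) 0 = \frac{43343}{308} \cdot 0 = 0$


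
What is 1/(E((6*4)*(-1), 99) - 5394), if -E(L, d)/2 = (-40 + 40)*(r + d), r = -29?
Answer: -1/5394 ≈ -0.00018539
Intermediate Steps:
E(L, d) = 0 (E(L, d) = -2*(-40 + 40)*(-29 + d) = -0*(-29 + d) = -2*0 = 0)
1/(E((6*4)*(-1), 99) - 5394) = 1/(0 - 5394) = 1/(-5394) = -1/5394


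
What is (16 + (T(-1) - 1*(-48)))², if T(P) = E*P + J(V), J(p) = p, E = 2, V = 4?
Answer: 4356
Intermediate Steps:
T(P) = 4 + 2*P (T(P) = 2*P + 4 = 4 + 2*P)
(16 + (T(-1) - 1*(-48)))² = (16 + ((4 + 2*(-1)) - 1*(-48)))² = (16 + ((4 - 2) + 48))² = (16 + (2 + 48))² = (16 + 50)² = 66² = 4356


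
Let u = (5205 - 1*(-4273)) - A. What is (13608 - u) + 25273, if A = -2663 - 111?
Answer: 26629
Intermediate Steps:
A = -2774
u = 12252 (u = (5205 - 1*(-4273)) - 1*(-2774) = (5205 + 4273) + 2774 = 9478 + 2774 = 12252)
(13608 - u) + 25273 = (13608 - 1*12252) + 25273 = (13608 - 12252) + 25273 = 1356 + 25273 = 26629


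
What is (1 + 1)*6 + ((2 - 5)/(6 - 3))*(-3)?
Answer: 15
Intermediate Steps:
(1 + 1)*6 + ((2 - 5)/(6 - 3))*(-3) = 2*6 - 3/3*(-3) = 12 - 3*1/3*(-3) = 12 - 1*(-3) = 12 + 3 = 15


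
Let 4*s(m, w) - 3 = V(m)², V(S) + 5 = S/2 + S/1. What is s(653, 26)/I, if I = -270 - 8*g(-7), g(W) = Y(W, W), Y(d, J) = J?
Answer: -3798613/3424 ≈ -1109.4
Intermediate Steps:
V(S) = -5 + 3*S/2 (V(S) = -5 + (S/2 + S/1) = -5 + (S*(½) + S*1) = -5 + (S/2 + S) = -5 + 3*S/2)
g(W) = W
s(m, w) = ¾ + (-5 + 3*m/2)²/4
I = -214 (I = -270 - 8*(-7) = -270 + 56 = -214)
s(653, 26)/I = (¾ + (-10 + 3*653)²/16)/(-214) = (¾ + (-10 + 1959)²/16)*(-1/214) = (¾ + (1/16)*1949²)*(-1/214) = (¾ + (1/16)*3798601)*(-1/214) = (¾ + 3798601/16)*(-1/214) = (3798613/16)*(-1/214) = -3798613/3424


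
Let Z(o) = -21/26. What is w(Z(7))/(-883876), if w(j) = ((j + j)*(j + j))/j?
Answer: 3/820742 ≈ 3.6552e-6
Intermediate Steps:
Z(o) = -21/26 (Z(o) = -21*1/26 = -21/26)
w(j) = 4*j (w(j) = ((2*j)*(2*j))/j = (4*j**2)/j = 4*j)
w(Z(7))/(-883876) = (4*(-21/26))/(-883876) = -42/13*(-1/883876) = 3/820742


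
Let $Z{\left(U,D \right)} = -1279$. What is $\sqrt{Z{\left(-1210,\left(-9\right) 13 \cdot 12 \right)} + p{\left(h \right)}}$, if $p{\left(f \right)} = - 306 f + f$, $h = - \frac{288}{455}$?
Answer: $\frac{i \sqrt{8992711}}{91} \approx 32.954 i$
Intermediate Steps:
$h = - \frac{288}{455}$ ($h = \left(-288\right) \frac{1}{455} = - \frac{288}{455} \approx -0.63297$)
$p{\left(f \right)} = - 305 f$
$\sqrt{Z{\left(-1210,\left(-9\right) 13 \cdot 12 \right)} + p{\left(h \right)}} = \sqrt{-1279 - - \frac{17568}{91}} = \sqrt{-1279 + \frac{17568}{91}} = \sqrt{- \frac{98821}{91}} = \frac{i \sqrt{8992711}}{91}$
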